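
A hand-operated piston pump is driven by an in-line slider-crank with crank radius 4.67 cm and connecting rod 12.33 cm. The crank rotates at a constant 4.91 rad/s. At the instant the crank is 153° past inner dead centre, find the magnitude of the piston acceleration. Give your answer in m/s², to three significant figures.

0.738

ω = 4.91 rad/s
x(θ) = r cosθ + √(L² − r² sin²θ); with ω constant, a = ω²·d²x/dθ².
d²x/dθ² = −r cosθ − r²(cos2θ)/√u − r⁴ sin²2θ/(4u^{3/2}),  u = L² − r² sin²θ = 0.0147534 m².
Substituting r = 0.0467 m, L = 0.1233 m, θ = 153°: d²x/dθ² = +0.030622 m.
a = ω²·d²x/dθ² = (4.91)²·(+0.030622) = +0.73824 m/s²;  |a| = 0.73824 m/s².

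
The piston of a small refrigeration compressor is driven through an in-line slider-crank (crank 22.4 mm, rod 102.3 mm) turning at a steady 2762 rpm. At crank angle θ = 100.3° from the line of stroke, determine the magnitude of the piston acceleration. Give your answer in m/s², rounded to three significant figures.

ω = 2π·2762/60 = 289.2 rad/s
x(θ) = r cosθ + √(L² − r² sin²θ); with ω constant, a = ω²·d²x/dθ².
d²x/dθ² = −r cosθ − r²(cos2θ)/√u − r⁴ sin²2θ/(4u^{3/2}),  u = L² − r² sin²θ = 0.00997957 m².
Substituting r = 0.0224 m, L = 0.1023 m, θ = 100.3°: d²x/dθ² = +0.0086989 m.
a = ω²·d²x/dθ² = (289.2)²·(+0.0086989) = +727.73 m/s²;  |a| = 727.73 m/s².

728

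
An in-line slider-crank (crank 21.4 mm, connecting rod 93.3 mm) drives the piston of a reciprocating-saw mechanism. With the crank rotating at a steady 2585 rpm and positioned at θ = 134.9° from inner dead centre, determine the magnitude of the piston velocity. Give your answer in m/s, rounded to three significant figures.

ω = 2π·2585/60 = 270.7 rad/s
For an in-line slider-crank, x = r cosθ + √(L² − r² sin²θ), so v = −rω sinθ·[1 + r cosθ/√(L² − r² sin²θ)].
With r = 0.0214 m, L = 0.0933 m, θ = 134.9°: √(L² − r² sin²θ) = 0.09206 m.
v = −0.0214·270.7·0.70834·[1 + 0.0214·-0.70587/0.09206] = -3.4301 m/s.
|v| = 3.4301 m/s.

3.43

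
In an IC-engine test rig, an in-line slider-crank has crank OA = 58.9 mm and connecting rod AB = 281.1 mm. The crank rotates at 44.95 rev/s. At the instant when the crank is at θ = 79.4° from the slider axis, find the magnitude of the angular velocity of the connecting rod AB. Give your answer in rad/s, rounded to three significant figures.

ω = 282.4 rad/s (converted from 44.95 rev/s).
The rod makes angle φ with the slider axis where L sinφ = r sinθ; differentiating, L cosφ·φ̇ = r ω cosθ.
L cosφ = √(L² − r² sin²θ) = 0.27507 m.
|ω_rod| = r ω |cosθ| / √(L² − r² sin²θ) = 0.0589·282.4·0.18395/0.27507 = 11.124 rad/s.

11.1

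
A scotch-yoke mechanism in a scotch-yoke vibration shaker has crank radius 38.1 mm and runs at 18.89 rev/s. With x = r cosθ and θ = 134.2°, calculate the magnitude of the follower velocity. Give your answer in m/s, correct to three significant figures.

ω = 118.7 rad/s (from 18.89 rev/s).
x = r cosθ ⇒ ẋ = −rω sinθ.
|v| = rω|sinθ| = 0.0381·118.7·|sin 134.2°| = 3.2419 m/s.

3.24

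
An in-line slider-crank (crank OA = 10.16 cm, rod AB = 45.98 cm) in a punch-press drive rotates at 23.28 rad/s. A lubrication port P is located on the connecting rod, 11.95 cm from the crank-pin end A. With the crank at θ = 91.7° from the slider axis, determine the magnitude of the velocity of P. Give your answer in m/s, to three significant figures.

2.36

ω = 23.28 rad/s.  Crank-pin speed |V_A| = rω = 2.3652 m/s, perpendicular to OA.
Rod angle: sinφ = −(r/L) sinθ ⇒ φ = -12.760°; ω_rod = −rω cosθ/√(L²−r²sin²θ) = +0.15647 rad/s.
V_P = V_A + ω_rod × AP, with AP = 0.1195 m along the rod.
Components: V_Px = −rω sinθ − a·ω_rod·sinφ = -2.3601 m/s;  V_Py = rω cosθ + a·ω_rod·cosφ = -0.051932 m/s.
|V_P| = √(V_Px² + V_Py²) = 2.3606 m/s.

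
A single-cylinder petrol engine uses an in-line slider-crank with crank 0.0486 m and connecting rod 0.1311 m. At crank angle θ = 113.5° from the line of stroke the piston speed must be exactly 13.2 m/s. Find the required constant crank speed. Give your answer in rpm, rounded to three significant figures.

3360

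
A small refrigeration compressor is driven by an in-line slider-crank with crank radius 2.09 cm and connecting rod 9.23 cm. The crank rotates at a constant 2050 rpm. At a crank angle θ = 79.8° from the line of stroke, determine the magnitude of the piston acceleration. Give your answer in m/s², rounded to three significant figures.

38.8

ω = 2π·2050/60 = 214.7 rad/s
x(θ) = r cosθ + √(L² − r² sin²θ); with ω constant, a = ω²·d²x/dθ².
d²x/dθ² = −r cosθ − r²(cos2θ)/√u − r⁴ sin²2θ/(4u^{3/2}),  u = L² − r² sin²θ = 0.00809618 m².
Substituting r = 0.0209 m, L = 0.0923 m, θ = 79.8°: d²x/dθ² = +0.00084109 m.
a = ω²·d²x/dθ² = (214.7)²·(+0.00084109) = +38.762 m/s²;  |a| = 38.762 m/s².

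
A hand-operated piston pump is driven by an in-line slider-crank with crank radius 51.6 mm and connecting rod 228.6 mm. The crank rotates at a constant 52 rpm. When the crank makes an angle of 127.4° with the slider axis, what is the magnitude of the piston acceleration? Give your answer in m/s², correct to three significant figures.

1.02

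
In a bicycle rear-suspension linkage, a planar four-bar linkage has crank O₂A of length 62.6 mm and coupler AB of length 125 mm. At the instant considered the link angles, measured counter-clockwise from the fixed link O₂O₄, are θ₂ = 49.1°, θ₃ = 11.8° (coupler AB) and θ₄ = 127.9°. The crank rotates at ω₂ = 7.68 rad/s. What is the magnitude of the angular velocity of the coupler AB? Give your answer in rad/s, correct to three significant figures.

4.20

ω₂ = 7.68 rad/s
Differentiating the loop-closure r₂e^{iθ₂}+r₃e^{iθ₃}=r₁+r₄e^{iθ₄} gives r₂ω₂e^{iθ₂}+r₃ω₃e^{iθ₃}=r₄ω₄e^{iθ₄}.
Eliminating the other unknown: ω₃ = r₂ω₂ sin(θ₄−θ₂) / [r₃ sin(θ₃−θ₄)].
Numerator sine = +0.98096; denominator sine = -0.89803.
Result = 0.0626·7.68·(+0.98096) / (0.125·(-0.89803)) = -4.2013 rad/s; magnitude 4.2013 rad/s.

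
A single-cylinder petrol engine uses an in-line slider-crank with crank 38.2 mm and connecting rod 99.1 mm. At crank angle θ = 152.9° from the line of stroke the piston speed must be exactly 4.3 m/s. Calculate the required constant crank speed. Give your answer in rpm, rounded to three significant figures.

3620

For an in-line slider-crank, |v_piston| = rω|sinθ|·[1 + r cosθ/√(L² − r² sin²θ)].
With r = 0.0382 m, L = 0.0991 m, θ = 152.9°: the bracketed kinematic factor |dx/dθ| = 0.011336 m.
ω = v/|dx/dθ| = 4.3/0.011336 = 379.32 rad/s.
N = 60ω/(2π) = 3622.2 rpm.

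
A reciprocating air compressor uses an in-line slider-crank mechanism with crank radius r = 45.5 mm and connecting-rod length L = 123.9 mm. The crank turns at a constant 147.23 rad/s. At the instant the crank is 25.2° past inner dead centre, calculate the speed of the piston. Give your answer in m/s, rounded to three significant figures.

3.81

ω = 147.2 rad/s
For an in-line slider-crank, x = r cosθ + √(L² − r² sin²θ), so v = −rω sinθ·[1 + r cosθ/√(L² − r² sin²θ)].
With r = 0.0455 m, L = 0.1239 m, θ = 25.2°: √(L² − r² sin²θ) = 0.12238 m.
v = −0.0455·147.2·0.42578·[1 + 0.0455·0.90483/0.12238] = -3.8118 m/s.
|v| = 3.8118 m/s.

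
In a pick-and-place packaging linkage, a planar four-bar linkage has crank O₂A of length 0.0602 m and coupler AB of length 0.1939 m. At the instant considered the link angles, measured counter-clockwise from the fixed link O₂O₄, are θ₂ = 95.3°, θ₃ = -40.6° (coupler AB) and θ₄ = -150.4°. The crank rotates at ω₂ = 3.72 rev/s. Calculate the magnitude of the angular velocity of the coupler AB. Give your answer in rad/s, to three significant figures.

7.03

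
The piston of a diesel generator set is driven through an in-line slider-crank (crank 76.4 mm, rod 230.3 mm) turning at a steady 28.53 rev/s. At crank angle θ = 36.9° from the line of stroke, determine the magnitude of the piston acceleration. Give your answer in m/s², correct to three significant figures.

ω = 2π·28.5 = 179.3 rad/s
x(θ) = r cosθ + √(L² − r² sin²θ); with ω constant, a = ω²·d²x/dθ².
d²x/dθ² = −r cosθ − r²(cos2θ)/√u − r⁴ sin²2θ/(4u^{3/2}),  u = L² − r² sin²θ = 0.0509338 m².
Substituting r = 0.0764 m, L = 0.2303 m, θ = 36.9°: d²x/dθ² = -0.068995 m.
a = ω²·d²x/dθ² = (179.3)²·(-0.068995) = -2217.1 m/s²;  |a| = 2217.1 m/s².

2220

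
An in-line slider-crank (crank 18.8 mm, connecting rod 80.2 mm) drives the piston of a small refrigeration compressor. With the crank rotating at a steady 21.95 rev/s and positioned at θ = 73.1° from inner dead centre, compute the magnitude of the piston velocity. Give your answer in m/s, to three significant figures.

2.65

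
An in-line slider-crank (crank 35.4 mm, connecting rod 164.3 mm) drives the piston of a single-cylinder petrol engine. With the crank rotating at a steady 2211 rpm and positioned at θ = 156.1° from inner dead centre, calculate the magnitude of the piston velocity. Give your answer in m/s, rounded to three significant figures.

ω = 2π·2211/60 = 231.5 rad/s
For an in-line slider-crank, x = r cosθ + √(L² − r² sin²θ), so v = −rω sinθ·[1 + r cosθ/√(L² − r² sin²θ)].
With r = 0.0354 m, L = 0.1643 m, θ = 156.1°: √(L² − r² sin²θ) = 0.16367 m.
v = −0.0354·231.5·0.40514·[1 + 0.0354·-0.91425/0.16367] = -2.6641 m/s.
|v| = 2.6641 m/s.

2.66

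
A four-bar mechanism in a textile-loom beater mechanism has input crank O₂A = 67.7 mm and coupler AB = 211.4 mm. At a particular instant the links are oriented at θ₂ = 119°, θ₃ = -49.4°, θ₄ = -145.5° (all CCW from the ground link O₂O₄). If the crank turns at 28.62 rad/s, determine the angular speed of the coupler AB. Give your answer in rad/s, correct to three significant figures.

9.18

ω₂ = 28.62 rad/s
Differentiating the loop-closure r₂e^{iθ₂}+r₃e^{iθ₃}=r₁+r₄e^{iθ₄} gives r₂ω₂e^{iθ₂}+r₃ω₃e^{iθ₃}=r₄ω₄e^{iθ₄}.
Eliminating the other unknown: ω₃ = r₂ω₂ sin(θ₄−θ₂) / [r₃ sin(θ₃−θ₄)].
Numerator sine = +0.99540; denominator sine = +0.99434.
Result = 0.0677·28.62·(+0.99540) / (0.2114·(+0.99434)) = +9.1752 rad/s; magnitude 9.1752 rad/s.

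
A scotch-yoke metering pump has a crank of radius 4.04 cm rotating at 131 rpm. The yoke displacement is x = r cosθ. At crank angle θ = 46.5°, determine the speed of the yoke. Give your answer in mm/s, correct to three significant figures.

402

ω = 13.72 rad/s (from 131 rpm).
x = r cosθ ⇒ ẋ = −rω sinθ.
|v| = rω|sinθ| = 0.0404·13.72·|sin 46.5°| = 0.40202 m/s = 402.02 mm/s.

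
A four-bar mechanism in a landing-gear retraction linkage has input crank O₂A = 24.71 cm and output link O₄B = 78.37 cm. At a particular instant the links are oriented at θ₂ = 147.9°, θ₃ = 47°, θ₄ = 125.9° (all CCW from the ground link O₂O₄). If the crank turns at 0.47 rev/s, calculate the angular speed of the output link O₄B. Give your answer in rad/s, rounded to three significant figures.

ω₂ = 2.953 rad/s (from 0.47 rev/s).
Differentiating the loop-closure r₂e^{iθ₂}+r₃e^{iθ₃}=r₁+r₄e^{iθ₄} gives r₂ω₂e^{iθ₂}+r₃ω₃e^{iθ₃}=r₄ω₄e^{iθ₄}.
Eliminating the other unknown: ω₄ = r₂ω₂ sin(θ₂−θ₃) / [r₄ sin(θ₄−θ₃)].
Numerator sine = +0.98196; denominator sine = +0.98129.
Result = 0.2471·2.953·(+0.98196) / (0.7837·(+0.98129)) = +0.93174 rad/s; magnitude 0.93174 rad/s.

0.932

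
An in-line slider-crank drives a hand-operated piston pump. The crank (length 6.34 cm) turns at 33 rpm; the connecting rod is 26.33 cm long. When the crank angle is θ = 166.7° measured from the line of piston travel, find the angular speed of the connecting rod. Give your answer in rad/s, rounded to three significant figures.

0.811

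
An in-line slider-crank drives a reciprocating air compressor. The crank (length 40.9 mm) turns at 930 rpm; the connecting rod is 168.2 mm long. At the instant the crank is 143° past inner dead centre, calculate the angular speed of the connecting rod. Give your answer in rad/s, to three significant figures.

19.1

ω = 97.39 rad/s (converted from 930 rpm).
The rod makes angle φ with the slider axis where L sinφ = r sinθ; differentiating, L cosφ·φ̇ = r ω cosθ.
L cosφ = √(L² − r² sin²θ) = 0.16639 m.
|ω_rod| = r ω |cosθ| / √(L² − r² sin²θ) = 0.0409·97.39·0.79864/0.16639 = 19.119 rad/s.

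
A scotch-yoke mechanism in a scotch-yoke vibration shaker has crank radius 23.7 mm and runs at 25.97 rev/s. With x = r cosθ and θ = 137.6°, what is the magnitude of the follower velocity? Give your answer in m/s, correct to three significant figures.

ω = 163.2 rad/s (from 25.97 rev/s).
x = r cosθ ⇒ ẋ = −rω sinθ.
|v| = rω|sinθ| = 0.0237·163.2·|sin 137.6°| = 2.6077 m/s.

2.61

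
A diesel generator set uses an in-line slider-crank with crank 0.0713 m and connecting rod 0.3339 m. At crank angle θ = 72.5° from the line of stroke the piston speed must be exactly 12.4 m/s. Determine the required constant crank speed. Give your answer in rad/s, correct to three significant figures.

For an in-line slider-crank, |v_piston| = rω|sinθ|·[1 + r cosθ/√(L² − r² sin²θ)].
With r = 0.0713 m, L = 0.3339 m, θ = 72.5°: the bracketed kinematic factor |dx/dθ| = 0.07246 m.
ω = v/|dx/dθ| = 12.4/0.07246 = 171.13 rad/s.

171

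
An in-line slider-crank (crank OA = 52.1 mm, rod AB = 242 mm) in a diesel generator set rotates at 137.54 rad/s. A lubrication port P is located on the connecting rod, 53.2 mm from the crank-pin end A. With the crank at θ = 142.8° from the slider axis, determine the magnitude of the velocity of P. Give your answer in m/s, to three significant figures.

ω = 137.5 rad/s.  Crank-pin speed |V_A| = rω = 7.1658 m/s, perpendicular to OA.
Rod angle: sinφ = −(r/L) sinθ ⇒ φ = -7.479°; ω_rod = −rω cosθ/√(L²−r²sin²θ) = +23.788 rad/s.
V_P = V_A + ω_rod × AP, with AP = 0.0532 m along the rod.
Components: V_Px = −rω sinθ − a·ω_rod·sinφ = -4.1677 m/s;  V_Py = rω cosθ + a·ω_rod·cosφ = -4.453 m/s.
|V_P| = √(V_Px² + V_Py²) = 6.0991 m/s.

6.10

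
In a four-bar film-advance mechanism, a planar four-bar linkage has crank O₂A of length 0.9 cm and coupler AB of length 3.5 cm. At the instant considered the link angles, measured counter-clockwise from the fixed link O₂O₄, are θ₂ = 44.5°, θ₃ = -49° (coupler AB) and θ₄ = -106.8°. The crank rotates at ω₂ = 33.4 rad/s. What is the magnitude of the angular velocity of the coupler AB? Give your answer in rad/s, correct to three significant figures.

4.87

ω₂ = 33.4 rad/s
Differentiating the loop-closure r₂e^{iθ₂}+r₃e^{iθ₃}=r₁+r₄e^{iθ₄} gives r₂ω₂e^{iθ₂}+r₃ω₃e^{iθ₃}=r₄ω₄e^{iθ₄}.
Eliminating the other unknown: ω₃ = r₂ω₂ sin(θ₄−θ₂) / [r₃ sin(θ₃−θ₄)].
Numerator sine = -0.48022; denominator sine = +0.84619.
Result = 0.009·33.4·(-0.48022) / (0.035·(+0.84619)) = -4.8741 rad/s; magnitude 4.8741 rad/s.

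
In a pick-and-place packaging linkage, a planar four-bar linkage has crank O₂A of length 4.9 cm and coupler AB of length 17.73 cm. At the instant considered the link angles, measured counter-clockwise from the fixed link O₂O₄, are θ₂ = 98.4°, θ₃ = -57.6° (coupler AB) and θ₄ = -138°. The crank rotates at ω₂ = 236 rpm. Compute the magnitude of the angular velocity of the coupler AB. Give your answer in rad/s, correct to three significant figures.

ω₂ = 24.71 rad/s (from 236 rpm).
Differentiating the loop-closure r₂e^{iθ₂}+r₃e^{iθ₃}=r₁+r₄e^{iθ₄} gives r₂ω₂e^{iθ₂}+r₃ω₃e^{iθ₃}=r₄ω₄e^{iθ₄}.
Eliminating the other unknown: ω₃ = r₂ω₂ sin(θ₄−θ₂) / [r₃ sin(θ₃−θ₄)].
Numerator sine = +0.83292; denominator sine = +0.98600.
Result = 0.049·24.71·(+0.83292) / (0.1773·(+0.98600)) = +5.7697 rad/s; magnitude 5.7697 rad/s.

5.77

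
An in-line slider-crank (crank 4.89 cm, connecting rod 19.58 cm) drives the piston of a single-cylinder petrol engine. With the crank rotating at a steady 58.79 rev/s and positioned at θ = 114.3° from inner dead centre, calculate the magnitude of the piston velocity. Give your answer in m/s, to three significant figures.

14.7

ω = 2π·58.8 = 369.4 rad/s
For an in-line slider-crank, x = r cosθ + √(L² − r² sin²θ), so v = −rω sinθ·[1 + r cosθ/√(L² − r² sin²θ)].
With r = 0.0489 m, L = 0.1958 m, θ = 114.3°: √(L² − r² sin²θ) = 0.19066 m.
v = −0.0489·369.4·0.91140·[1 + 0.0489·-0.41151/0.19066] = -14.725 m/s.
|v| = 14.725 m/s.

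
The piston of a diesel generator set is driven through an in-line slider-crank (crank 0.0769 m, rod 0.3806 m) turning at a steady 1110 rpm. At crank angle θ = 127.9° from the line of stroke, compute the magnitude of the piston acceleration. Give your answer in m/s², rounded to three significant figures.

688

ω = 2π·1110/60 = 116.2 rad/s
x(θ) = r cosθ + √(L² − r² sin²θ); with ω constant, a = ω²·d²x/dθ².
d²x/dθ² = −r cosθ − r²(cos2θ)/√u − r⁴ sin²2θ/(4u^{3/2}),  u = L² − r² sin²θ = 0.141174 m².
Substituting r = 0.0769 m, L = 0.3806 m, θ = 127.9°: d²x/dθ² = +0.050945 m.
a = ω²·d²x/dθ² = (116.2)²·(+0.050945) = +688.34 m/s²;  |a| = 688.34 m/s².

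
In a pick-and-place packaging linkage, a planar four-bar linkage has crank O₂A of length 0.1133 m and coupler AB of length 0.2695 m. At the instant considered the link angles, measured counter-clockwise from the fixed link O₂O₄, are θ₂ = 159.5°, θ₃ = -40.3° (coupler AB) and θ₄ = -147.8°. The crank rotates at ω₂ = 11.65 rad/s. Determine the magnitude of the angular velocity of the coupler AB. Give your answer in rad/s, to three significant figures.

4.09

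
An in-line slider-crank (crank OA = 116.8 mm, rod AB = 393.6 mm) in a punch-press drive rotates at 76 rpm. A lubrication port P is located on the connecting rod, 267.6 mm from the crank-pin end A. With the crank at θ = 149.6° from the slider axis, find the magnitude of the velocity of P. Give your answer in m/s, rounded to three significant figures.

0.465

ω = 7.959 rad/s.  Crank-pin speed |V_A| = rω = 0.92958 m/s, perpendicular to OA.
Rod angle: sinφ = −(r/L) sinθ ⇒ φ = -8.636°; ω_rod = −rω cosθ/√(L²−r²sin²θ) = +2.0604 rad/s.
V_P = V_A + ω_rod × AP, with AP = 0.2676 m along the rod.
Components: V_Px = −rω sinθ − a·ω_rod·sinφ = -0.3876 m/s;  V_Py = rω cosθ + a·ω_rod·cosφ = -0.25666 m/s.
|V_P| = √(V_Px² + V_Py²) = 0.46488 m/s.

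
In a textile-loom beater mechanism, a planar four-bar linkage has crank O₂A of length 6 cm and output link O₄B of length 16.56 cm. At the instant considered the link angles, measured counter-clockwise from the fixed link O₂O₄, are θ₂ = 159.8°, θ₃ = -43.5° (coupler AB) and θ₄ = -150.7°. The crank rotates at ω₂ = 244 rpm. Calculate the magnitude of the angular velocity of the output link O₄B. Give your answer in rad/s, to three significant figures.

3.83

ω₂ = 25.55 rad/s (from 244 rpm).
Differentiating the loop-closure r₂e^{iθ₂}+r₃e^{iθ₃}=r₁+r₄e^{iθ₄} gives r₂ω₂e^{iθ₂}+r₃ω₃e^{iθ₃}=r₄ω₄e^{iθ₄}.
Eliminating the other unknown: ω₄ = r₂ω₂ sin(θ₂−θ₃) / [r₄ sin(θ₄−θ₃)].
Numerator sine = -0.39555; denominator sine = -0.95528.
Result = 0.06·25.55·(-0.39555) / (0.1656·(-0.95528)) = +3.8333 rad/s; magnitude 3.8333 rad/s.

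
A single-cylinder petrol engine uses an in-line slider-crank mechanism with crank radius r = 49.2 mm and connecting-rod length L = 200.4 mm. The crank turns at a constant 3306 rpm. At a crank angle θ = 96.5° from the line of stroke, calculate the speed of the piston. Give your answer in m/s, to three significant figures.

ω = 2π·3306/60 = 346.2 rad/s
For an in-line slider-crank, x = r cosθ + √(L² − r² sin²θ), so v = −rω sinθ·[1 + r cosθ/√(L² − r² sin²θ)].
With r = 0.0492 m, L = 0.2004 m, θ = 96.5°: √(L² − r² sin²θ) = 0.19435 m.
v = −0.0492·346.2·0.99357·[1 + 0.0492·-0.11320/0.19435] = -16.439 m/s.
|v| = 16.439 m/s.

16.4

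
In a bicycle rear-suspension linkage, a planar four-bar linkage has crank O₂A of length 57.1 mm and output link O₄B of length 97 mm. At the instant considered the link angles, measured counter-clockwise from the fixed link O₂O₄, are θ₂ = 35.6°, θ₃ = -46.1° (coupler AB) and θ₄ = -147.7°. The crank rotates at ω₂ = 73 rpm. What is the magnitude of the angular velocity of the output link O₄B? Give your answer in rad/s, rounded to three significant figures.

4.55

ω₂ = 7.645 rad/s (from 73 rpm).
Differentiating the loop-closure r₂e^{iθ₂}+r₃e^{iθ₃}=r₁+r₄e^{iθ₄} gives r₂ω₂e^{iθ₂}+r₃ω₃e^{iθ₃}=r₄ω₄e^{iθ₄}.
Eliminating the other unknown: ω₄ = r₂ω₂ sin(θ₂−θ₃) / [r₄ sin(θ₄−θ₃)].
Numerator sine = +0.98953; denominator sine = -0.97958.
Result = 0.0571·7.645·(+0.98953) / (0.097·(-0.97958)) = -4.5457 rad/s; magnitude 4.5457 rad/s.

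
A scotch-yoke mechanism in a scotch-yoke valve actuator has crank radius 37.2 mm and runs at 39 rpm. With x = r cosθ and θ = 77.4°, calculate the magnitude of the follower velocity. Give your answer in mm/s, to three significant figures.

ω = 4.084 rad/s (from 39 rpm).
x = r cosθ ⇒ ẋ = −rω sinθ.
|v| = rω|sinθ| = 0.0372·4.084·|sin 77.4°| = 0.14827 m/s = 148.27 mm/s.

148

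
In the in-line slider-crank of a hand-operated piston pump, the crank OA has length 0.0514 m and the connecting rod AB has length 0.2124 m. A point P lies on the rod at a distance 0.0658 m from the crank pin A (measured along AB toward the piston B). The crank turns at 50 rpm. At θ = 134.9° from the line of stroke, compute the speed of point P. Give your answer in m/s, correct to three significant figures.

ω = 5.236 rad/s.  Crank-pin speed |V_A| = rω = 0.26913 m/s, perpendicular to OA.
Rod angle: sinφ = −(r/L) sinθ ⇒ φ = -9.870°; ω_rod = −rω cosθ/√(L²−r²sin²θ) = +0.90784 rad/s.
V_P = V_A + ω_rod × AP, with AP = 0.0658 m along the rod.
Components: V_Px = −rω sinθ − a·ω_rod·sinφ = -0.1804 m/s;  V_Py = rω cosθ + a·ω_rod·cosφ = -0.13112 m/s.
|V_P| = √(V_Px² + V_Py²) = 0.22301 m/s.

0.223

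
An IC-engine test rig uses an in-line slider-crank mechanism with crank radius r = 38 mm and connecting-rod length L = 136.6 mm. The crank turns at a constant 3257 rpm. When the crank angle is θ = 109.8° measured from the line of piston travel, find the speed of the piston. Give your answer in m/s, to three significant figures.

ω = 2π·3257/60 = 341.1 rad/s
For an in-line slider-crank, x = r cosθ + √(L² − r² sin²θ), so v = −rω sinθ·[1 + r cosθ/√(L² − r² sin²θ)].
With r = 0.038 m, L = 0.1366 m, θ = 109.8°: √(L² − r² sin²θ) = 0.13184 m.
v = −0.038·341.1·0.94088·[1 + 0.038·-0.33874/0.13184] = -11.004 m/s.
|v| = 11.004 m/s.

11.0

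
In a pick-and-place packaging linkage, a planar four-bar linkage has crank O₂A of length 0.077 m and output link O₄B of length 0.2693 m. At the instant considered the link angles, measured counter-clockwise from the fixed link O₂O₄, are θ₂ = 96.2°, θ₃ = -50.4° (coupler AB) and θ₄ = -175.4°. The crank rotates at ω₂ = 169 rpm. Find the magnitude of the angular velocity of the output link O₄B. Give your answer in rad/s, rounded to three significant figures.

3.40

ω₂ = 17.7 rad/s (from 169 rpm).
Differentiating the loop-closure r₂e^{iθ₂}+r₃e^{iθ₃}=r₁+r₄e^{iθ₄} gives r₂ω₂e^{iθ₂}+r₃ω₃e^{iθ₃}=r₄ω₄e^{iθ₄}.
Eliminating the other unknown: ω₄ = r₂ω₂ sin(θ₂−θ₃) / [r₄ sin(θ₄−θ₃)].
Numerator sine = +0.55048; denominator sine = -0.81915.
Result = 0.077·17.7·(+0.55048) / (0.2693·(-0.81915)) = -3.4005 rad/s; magnitude 3.4005 rad/s.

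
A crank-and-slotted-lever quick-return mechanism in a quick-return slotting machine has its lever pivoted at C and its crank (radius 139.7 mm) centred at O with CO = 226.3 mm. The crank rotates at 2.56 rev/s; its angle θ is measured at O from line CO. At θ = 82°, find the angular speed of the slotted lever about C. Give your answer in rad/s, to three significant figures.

4.84

ω = 16.08 rad/s (from 2.56 rev/s).
Crank pin A relative to C: A = (d + r cosθ, r sinθ); lever angle φ = atan2(r sinθ, d + r cosθ).
Differentiating tanφ: φ̇ = rω(d cosθ + r)/(d² + r² + 2dr cosθ).
d² + r² + 2dr cosθ = |CA|² = 0.0795274 m²;  d cosθ + r = +0.17119 m.
|ω_lever| = |0.1397·16.08·+0.17119| / 0.0795274 = 4.8372 rad/s.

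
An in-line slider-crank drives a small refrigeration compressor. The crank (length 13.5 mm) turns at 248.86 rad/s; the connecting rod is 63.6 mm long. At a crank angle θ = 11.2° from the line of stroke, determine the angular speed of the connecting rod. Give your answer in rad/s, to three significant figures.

51.9

ω = 248.9 rad/s
The rod makes angle φ with the slider axis where L sinφ = r sinθ; differentiating, L cosφ·φ̇ = r ω cosθ.
L cosφ = √(L² − r² sin²θ) = 0.063546 m.
|ω_rod| = r ω |cosθ| / √(L² − r² sin²θ) = 0.0135·248.9·0.98096/0.063546 = 51.862 rad/s.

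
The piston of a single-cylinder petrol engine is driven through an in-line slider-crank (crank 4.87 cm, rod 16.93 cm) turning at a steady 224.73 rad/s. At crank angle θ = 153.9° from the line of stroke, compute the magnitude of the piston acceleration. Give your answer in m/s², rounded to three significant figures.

ω = 224.7 rad/s
x(θ) = r cosθ + √(L² − r² sin²θ); with ω constant, a = ω²·d²x/dθ².
d²x/dθ² = −r cosθ − r²(cos2θ)/√u − r⁴ sin²2θ/(4u^{3/2}),  u = L² − r² sin²θ = 0.0282035 m².
Substituting r = 0.0487 m, L = 0.1693 m, θ = 153.9°: d²x/dθ² = +0.034893 m.
a = ω²·d²x/dθ² = (224.7)²·(+0.034893) = +1762.2 m/s²;  |a| = 1762.2 m/s².

1760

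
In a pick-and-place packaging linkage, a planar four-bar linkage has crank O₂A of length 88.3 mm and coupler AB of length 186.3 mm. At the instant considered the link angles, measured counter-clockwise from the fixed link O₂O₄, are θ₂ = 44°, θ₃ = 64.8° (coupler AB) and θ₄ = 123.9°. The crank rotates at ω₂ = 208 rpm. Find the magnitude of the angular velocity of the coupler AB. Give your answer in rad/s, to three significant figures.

11.8

ω₂ = 21.78 rad/s (from 208 rpm).
Differentiating the loop-closure r₂e^{iθ₂}+r₃e^{iθ₃}=r₁+r₄e^{iθ₄} gives r₂ω₂e^{iθ₂}+r₃ω₃e^{iθ₃}=r₄ω₄e^{iθ₄}.
Eliminating the other unknown: ω₃ = r₂ω₂ sin(θ₄−θ₂) / [r₃ sin(θ₃−θ₄)].
Numerator sine = +0.98450; denominator sine = -0.85806.
Result = 0.0883·21.78·(+0.98450) / (0.1863·(-0.85806)) = -11.845 rad/s; magnitude 11.845 rad/s.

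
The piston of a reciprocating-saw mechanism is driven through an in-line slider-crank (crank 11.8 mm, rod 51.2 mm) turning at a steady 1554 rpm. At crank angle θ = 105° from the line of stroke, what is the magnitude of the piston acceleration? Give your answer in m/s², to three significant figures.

ω = 2π·1554/60 = 162.7 rad/s
x(θ) = r cosθ + √(L² − r² sin²θ); with ω constant, a = ω²·d²x/dθ².
d²x/dθ² = −r cosθ − r²(cos2θ)/√u − r⁴ sin²2θ/(4u^{3/2}),  u = L² − r² sin²θ = 0.00249153 m².
Substituting r = 0.0118 m, L = 0.0512 m, θ = 105°: d²x/dθ² = +0.0054601 m.
a = ω²·d²x/dθ² = (162.7)²·(+0.0054601) = +144.6 m/s²;  |a| = 144.6 m/s².

145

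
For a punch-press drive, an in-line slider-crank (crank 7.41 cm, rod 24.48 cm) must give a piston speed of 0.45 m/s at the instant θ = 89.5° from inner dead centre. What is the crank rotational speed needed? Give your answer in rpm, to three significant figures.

For an in-line slider-crank, |v_piston| = rω|sinθ|·[1 + r cosθ/√(L² − r² sin²θ)].
With r = 0.0741 m, L = 0.2448 m, θ = 89.5°: the bracketed kinematic factor |dx/dθ| = 0.074303 m.
ω = v/|dx/dθ| = 0.45/0.074303 = 6.0563 rad/s.
N = 60ω/(2π) = 57.834 rpm.

57.8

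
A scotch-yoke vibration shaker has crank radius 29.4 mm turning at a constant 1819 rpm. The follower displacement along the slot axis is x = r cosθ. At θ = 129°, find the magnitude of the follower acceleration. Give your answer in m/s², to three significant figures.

671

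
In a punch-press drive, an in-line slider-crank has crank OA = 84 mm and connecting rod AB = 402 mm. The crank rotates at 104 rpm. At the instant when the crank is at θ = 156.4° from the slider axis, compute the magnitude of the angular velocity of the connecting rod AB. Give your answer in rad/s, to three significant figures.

ω = 10.89 rad/s (converted from 104 rpm).
The rod makes angle φ with the slider axis where L sinφ = r sinθ; differentiating, L cosφ·φ̇ = r ω cosθ.
L cosφ = √(L² − r² sin²θ) = 0.40059 m.
|ω_rod| = r ω |cosθ| / √(L² − r² sin²θ) = 0.084·10.89·0.91636/0.40059 = 2.0927 rad/s.

2.09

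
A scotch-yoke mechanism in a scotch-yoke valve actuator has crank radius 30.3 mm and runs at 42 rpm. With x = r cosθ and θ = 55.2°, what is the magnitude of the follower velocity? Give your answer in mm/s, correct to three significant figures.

ω = 4.398 rad/s (from 42 rpm).
x = r cosθ ⇒ ẋ = −rω sinθ.
|v| = rω|sinθ| = 0.0303·4.398·|sin 55.2°| = 0.10943 m/s = 109.43 mm/s.

109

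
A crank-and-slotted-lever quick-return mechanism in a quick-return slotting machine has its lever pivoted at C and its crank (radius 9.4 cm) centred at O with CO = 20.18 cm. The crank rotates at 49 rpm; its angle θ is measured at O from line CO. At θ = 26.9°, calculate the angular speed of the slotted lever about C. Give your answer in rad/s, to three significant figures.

ω = 5.131 rad/s (from 49 rpm).
Crank pin A relative to C: A = (d + r cosθ, r sinθ); lever angle φ = atan2(r sinθ, d + r cosθ).
Differentiating tanφ: φ̇ = rω(d cosθ + r)/(d² + r² + 2dr cosθ).
d² + r² + 2dr cosθ = |CA|² = 0.0833926 m²;  d cosθ + r = +0.27396 m.
|ω_lever| = |0.094·5.131·+0.27396| / 0.0833926 = 1.5846 rad/s.

1.58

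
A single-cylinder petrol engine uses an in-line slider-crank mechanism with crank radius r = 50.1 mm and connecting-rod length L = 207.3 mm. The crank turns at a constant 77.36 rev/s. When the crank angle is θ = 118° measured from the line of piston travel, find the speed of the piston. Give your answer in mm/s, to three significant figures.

19000

ω = 2π·77.4 = 486.1 rad/s
For an in-line slider-crank, x = r cosθ + √(L² − r² sin²θ), so v = −rω sinθ·[1 + r cosθ/√(L² − r² sin²θ)].
With r = 0.0501 m, L = 0.2073 m, θ = 118°: √(L² − r² sin²θ) = 0.20253 m.
v = −0.0501·486.1·0.88295·[1 + 0.0501·-0.46947/0.20253] = -19.004 m/s.
|v| = 19.004 m/s = 19004 mm/s.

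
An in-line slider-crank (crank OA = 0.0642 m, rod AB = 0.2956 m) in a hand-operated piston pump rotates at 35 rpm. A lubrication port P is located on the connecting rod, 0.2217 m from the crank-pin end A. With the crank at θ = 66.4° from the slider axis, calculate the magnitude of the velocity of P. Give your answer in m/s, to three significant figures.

0.231

ω = 3.665 rad/s.  Crank-pin speed |V_A| = rω = 0.23531 m/s, perpendicular to OA.
Rod angle: sinφ = −(r/L) sinθ ⇒ φ = -11.480°; ω_rod = −rω cosθ/√(L²−r²sin²θ) = -0.32519 rad/s.
V_P = V_A + ω_rod × AP, with AP = 0.2217 m along the rod.
Components: V_Px = −rω sinθ − a·ω_rod·sinφ = -0.22997 m/s;  V_Py = rω cosθ + a·ω_rod·cosφ = +0.023551 m/s.
|V_P| = √(V_Px² + V_Py²) = 0.23118 m/s.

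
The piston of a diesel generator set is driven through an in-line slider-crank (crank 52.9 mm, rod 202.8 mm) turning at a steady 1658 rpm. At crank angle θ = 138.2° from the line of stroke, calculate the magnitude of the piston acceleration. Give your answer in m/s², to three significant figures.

ω = 2π·1658/60 = 173.6 rad/s
x(θ) = r cosθ + √(L² − r² sin²θ); with ω constant, a = ω²·d²x/dθ².
d²x/dθ² = −r cosθ − r²(cos2θ)/√u − r⁴ sin²2θ/(4u^{3/2}),  u = L² − r² sin²θ = 0.0398846 m².
Substituting r = 0.0529 m, L = 0.2028 m, θ = 138.2°: d²x/dθ² = +0.037631 m.
a = ω²·d²x/dθ² = (173.6)²·(+0.037631) = +1134.4 m/s²;  |a| = 1134.4 m/s².

1130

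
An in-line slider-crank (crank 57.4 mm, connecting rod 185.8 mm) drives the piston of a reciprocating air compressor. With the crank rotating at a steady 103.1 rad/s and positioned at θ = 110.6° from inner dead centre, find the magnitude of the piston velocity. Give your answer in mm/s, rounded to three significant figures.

4910

ω = 103.1 rad/s
For an in-line slider-crank, x = r cosθ + √(L² − r² sin²θ), so v = −rω sinθ·[1 + r cosθ/√(L² − r² sin²θ)].
With r = 0.0574 m, L = 0.1858 m, θ = 110.6°: √(L² − r² sin²θ) = 0.17786 m.
v = −0.0574·103.1·0.93606·[1 + 0.0574·-0.35184/0.17786] = -4.9105 m/s.
|v| = 4.9105 m/s = 4910.5 mm/s.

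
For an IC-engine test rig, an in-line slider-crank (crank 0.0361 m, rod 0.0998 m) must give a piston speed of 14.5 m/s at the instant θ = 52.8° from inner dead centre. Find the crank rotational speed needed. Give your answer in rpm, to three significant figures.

3920

For an in-line slider-crank, |v_piston| = rω|sinθ|·[1 + r cosθ/√(L² − r² sin²θ)].
With r = 0.0361 m, L = 0.0998 m, θ = 52.8°: the bracketed kinematic factor |dx/dθ| = 0.035322 m.
ω = v/|dx/dθ| = 14.5/0.035322 = 410.51 rad/s.
N = 60ω/(2π) = 3920.1 rpm.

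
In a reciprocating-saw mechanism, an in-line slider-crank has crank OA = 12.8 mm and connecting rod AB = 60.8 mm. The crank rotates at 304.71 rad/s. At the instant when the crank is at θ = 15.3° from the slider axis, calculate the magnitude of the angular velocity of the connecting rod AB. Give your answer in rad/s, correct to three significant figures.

62.0

ω = 304.7 rad/s
The rod makes angle φ with the slider axis where L sinφ = r sinθ; differentiating, L cosφ·φ̇ = r ω cosθ.
L cosφ = √(L² − r² sin²θ) = 0.060706 m.
|ω_rod| = r ω |cosθ| / √(L² − r² sin²θ) = 0.0128·304.7·0.96456/0.060706 = 61.972 rad/s.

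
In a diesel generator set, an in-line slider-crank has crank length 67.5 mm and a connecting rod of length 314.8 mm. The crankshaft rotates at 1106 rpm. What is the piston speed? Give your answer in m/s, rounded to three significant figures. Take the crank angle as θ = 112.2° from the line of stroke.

6.64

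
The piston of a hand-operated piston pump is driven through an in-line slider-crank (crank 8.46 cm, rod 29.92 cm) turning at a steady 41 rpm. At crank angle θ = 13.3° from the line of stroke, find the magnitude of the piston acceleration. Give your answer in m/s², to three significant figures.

1.91

ω = 2π·41/60 = 4.294 rad/s
x(θ) = r cosθ + √(L² − r² sin²θ); with ω constant, a = ω²·d²x/dθ².
d²x/dθ² = −r cosθ − r²(cos2θ)/√u − r⁴ sin²2θ/(4u^{3/2}),  u = L² − r² sin²θ = 0.0891419 m².
Substituting r = 0.0846 m, L = 0.2992 m, θ = 13.3°: d²x/dθ² = -0.10386 m.
a = ω²·d²x/dθ² = (4.294)²·(-0.10386) = -1.9146 m/s²;  |a| = 1.9146 m/s².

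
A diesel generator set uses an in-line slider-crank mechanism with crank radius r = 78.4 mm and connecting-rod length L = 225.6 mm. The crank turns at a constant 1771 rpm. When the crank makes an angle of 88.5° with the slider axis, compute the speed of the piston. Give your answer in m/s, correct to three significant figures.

ω = 2π·1771/60 = 185.5 rad/s
For an in-line slider-crank, x = r cosθ + √(L² − r² sin²θ), so v = −rω sinθ·[1 + r cosθ/√(L² − r² sin²θ)].
With r = 0.0784 m, L = 0.2256 m, θ = 88.5°: √(L² − r² sin²θ) = 0.21155 m.
v = −0.0784·185.5·0.99966·[1 + 0.0784·0.02618/0.21155] = -14.676 m/s.
|v| = 14.676 m/s.

14.7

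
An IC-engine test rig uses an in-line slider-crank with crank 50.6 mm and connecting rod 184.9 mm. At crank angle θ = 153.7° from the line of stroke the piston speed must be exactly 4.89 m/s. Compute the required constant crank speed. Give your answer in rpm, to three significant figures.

2770

For an in-line slider-crank, |v_piston| = rω|sinθ|·[1 + r cosθ/√(L² − r² sin²θ)].
With r = 0.0506 m, L = 0.1849 m, θ = 153.7°: the bracketed kinematic factor |dx/dθ| = 0.016878 m.
ω = v/|dx/dθ| = 4.89/0.016878 = 289.72 rad/s.
N = 60ω/(2π) = 2766.6 rpm.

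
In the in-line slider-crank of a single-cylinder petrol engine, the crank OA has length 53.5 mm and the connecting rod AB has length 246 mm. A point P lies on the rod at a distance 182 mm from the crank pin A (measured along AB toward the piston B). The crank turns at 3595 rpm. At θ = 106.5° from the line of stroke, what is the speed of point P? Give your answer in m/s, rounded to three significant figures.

ω = 376.5 rad/s.  Crank-pin speed |V_A| = rω = 20.141 m/s, perpendicular to OA.
Rod angle: sinφ = −(r/L) sinθ ⇒ φ = -12.036°; ω_rod = −rω cosθ/√(L²−r²sin²θ) = +23.776 rad/s.
V_P = V_A + ω_rod × AP, with AP = 0.182 m along the rod.
Components: V_Px = −rω sinθ − a·ω_rod·sinφ = -18.409 m/s;  V_Py = rω cosθ + a·ω_rod·cosφ = -1.4882 m/s.
|V_P| = √(V_Px² + V_Py²) = 18.469 m/s.

18.5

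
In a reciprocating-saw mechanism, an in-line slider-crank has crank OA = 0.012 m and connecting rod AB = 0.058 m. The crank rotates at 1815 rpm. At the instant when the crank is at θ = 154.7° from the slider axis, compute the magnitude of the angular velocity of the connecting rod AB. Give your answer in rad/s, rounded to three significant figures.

35.7

ω = 190.1 rad/s (converted from 1815 rpm).
The rod makes angle φ with the slider axis where L sinφ = r sinθ; differentiating, L cosφ·φ̇ = r ω cosθ.
L cosφ = √(L² − r² sin²θ) = 0.057773 m.
|ω_rod| = r ω |cosθ| / √(L² − r² sin²θ) = 0.012·190.1·0.90408/0.057773 = 35.692 rad/s.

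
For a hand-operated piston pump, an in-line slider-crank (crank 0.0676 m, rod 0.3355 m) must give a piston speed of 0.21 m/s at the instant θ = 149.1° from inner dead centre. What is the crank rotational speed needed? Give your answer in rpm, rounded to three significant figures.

For an in-line slider-crank, |v_piston| = rω|sinθ|·[1 + r cosθ/√(L² − r² sin²θ)].
With r = 0.0676 m, L = 0.3355 m, θ = 149.1°: the bracketed kinematic factor |dx/dθ| = 0.028681 m.
ω = v/|dx/dθ| = 0.21/0.028681 = 7.3219 rad/s.
N = 60ω/(2π) = 69.919 rpm.

69.9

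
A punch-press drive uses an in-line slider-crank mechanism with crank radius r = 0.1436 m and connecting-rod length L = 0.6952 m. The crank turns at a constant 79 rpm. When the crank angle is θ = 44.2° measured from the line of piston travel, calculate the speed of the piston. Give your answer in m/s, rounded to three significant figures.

ω = 2π·79/60 = 8.273 rad/s
For an in-line slider-crank, x = r cosθ + √(L² − r² sin²θ), so v = −rω sinθ·[1 + r cosθ/√(L² − r² sin²θ)].
With r = 0.1436 m, L = 0.6952 m, θ = 44.2°: √(L² − r² sin²θ) = 0.68795 m.
v = −0.1436·8.273·0.69717·[1 + 0.1436·0.71691/0.68795] = -0.95216 m/s.
|v| = 0.95216 m/s.

0.952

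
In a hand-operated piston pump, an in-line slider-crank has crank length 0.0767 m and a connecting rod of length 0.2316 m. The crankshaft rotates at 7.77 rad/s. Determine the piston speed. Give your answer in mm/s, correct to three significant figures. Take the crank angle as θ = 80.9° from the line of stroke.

ω = 7.77 rad/s
For an in-line slider-crank, x = r cosθ + √(L² − r² sin²θ), so v = −rω sinθ·[1 + r cosθ/√(L² − r² sin²θ)].
With r = 0.0767 m, L = 0.2316 m, θ = 80.9°: √(L² − r² sin²θ) = 0.21887 m.
v = −0.0767·7.77·0.98741·[1 + 0.0767·0.15816/0.21887] = -0.62107 m/s.
|v| = 0.62107 m/s = 621.07 mm/s.

621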